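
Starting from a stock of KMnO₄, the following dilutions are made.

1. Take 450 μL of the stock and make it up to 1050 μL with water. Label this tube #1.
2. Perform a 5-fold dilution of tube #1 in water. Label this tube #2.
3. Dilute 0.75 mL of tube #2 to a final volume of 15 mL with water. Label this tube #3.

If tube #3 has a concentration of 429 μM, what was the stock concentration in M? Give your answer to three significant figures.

Step 1: 450 μL brought to 1050 μL → factor 1050/450 = 2.3333
Step 2: 5-fold → factor 5
Step 3: 0.75 mL brought to 15 mL → factor 15/0.75 = 20
Overall dilution factor = 2.3333 × 5 × 20 = 233.33
Stock = 429 μM × 233.33 = 1.001 × 10^5 μM = 0.100 M

0.100 M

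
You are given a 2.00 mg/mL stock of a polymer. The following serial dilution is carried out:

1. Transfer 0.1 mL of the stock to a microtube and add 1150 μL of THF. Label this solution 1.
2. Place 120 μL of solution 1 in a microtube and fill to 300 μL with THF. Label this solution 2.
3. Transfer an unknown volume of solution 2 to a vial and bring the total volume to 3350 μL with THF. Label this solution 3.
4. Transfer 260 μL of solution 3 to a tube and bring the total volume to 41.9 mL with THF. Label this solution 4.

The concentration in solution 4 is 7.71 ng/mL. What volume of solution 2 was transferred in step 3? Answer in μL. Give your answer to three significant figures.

65.0 μL

Step 1: 0.1 mL + 1150 μL = 1.25 mL total → factor 1.25/0.1 = 12.5
Step 2: 120 μL brought to 300 μL → factor 300/120 = 2.5
Step 3: v brought to 3350 μL → factor = 3350 μL/v
Step 4: 260 μL brought to 41.9 mL → factor 41900/260 = 161.15
Product of known-step factors = 5036.1
Overall factor = 2.00 mg/mL / (7.71 ng/mL) = 2.594 × 10^5
Step-3 factor = 2.594 × 10^5 / 5036.1 = 51.509
v = 3350 μL / 51.509 = 65.0 μL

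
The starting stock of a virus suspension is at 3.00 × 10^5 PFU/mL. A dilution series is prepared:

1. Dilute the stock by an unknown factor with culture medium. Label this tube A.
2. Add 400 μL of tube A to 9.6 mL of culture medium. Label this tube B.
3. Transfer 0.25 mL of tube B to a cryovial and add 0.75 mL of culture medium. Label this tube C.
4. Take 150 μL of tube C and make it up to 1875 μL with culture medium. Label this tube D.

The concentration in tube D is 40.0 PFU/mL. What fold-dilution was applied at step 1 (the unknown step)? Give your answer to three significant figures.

6.00-fold

Step 1: unknown factor x
Step 2: 400 μL + 9.6 mL = 10000 μL total → factor 10000/400 = 25
Step 3: 0.25 mL + 0.75 mL = 1 mL total → factor 1/0.25 = 4
Step 4: 150 μL brought to 1875 μL → factor 1875/150 = 12.5
Product of known-step factors = 1250
Overall factor = 3.00 × 10^5 PFU/mL / (40.0 PFU/mL) = 7500
x = 7500 / 1250 = 6.00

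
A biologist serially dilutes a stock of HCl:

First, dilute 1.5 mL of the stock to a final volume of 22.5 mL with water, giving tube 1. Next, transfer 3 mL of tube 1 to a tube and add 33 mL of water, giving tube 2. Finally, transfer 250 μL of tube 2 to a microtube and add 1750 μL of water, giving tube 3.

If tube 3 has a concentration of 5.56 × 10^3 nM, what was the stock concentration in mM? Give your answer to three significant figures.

Step 1: 1.5 mL brought to 22.5 mL → factor 22.5/1.5 = 15
Step 2: 3 mL + 33 mL = 36 mL total → factor 36/3 = 12
Step 3: 250 μL + 1750 μL = 2000 μL total → factor 2000/250 = 8
Overall dilution factor = 15 × 12 × 8 = 1440
Stock = 5.56 × 10^3 nM × 1440 = 8.006 × 10^6 nM = 8.01 mM

8.01 mM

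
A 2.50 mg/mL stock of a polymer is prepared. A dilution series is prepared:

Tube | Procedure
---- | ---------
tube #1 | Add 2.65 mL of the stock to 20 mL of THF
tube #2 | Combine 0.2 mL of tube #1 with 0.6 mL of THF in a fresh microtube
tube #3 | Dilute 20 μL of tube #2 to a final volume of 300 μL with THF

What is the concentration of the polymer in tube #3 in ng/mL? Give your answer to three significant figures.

4.87 × 10^3 ng/mL

Step 1: 2.65 mL + 20 mL = 22.65 mL total → factor 22.65/2.65 = 8.5472
Step 2: 0.2 mL + 0.6 mL = 0.8 mL total → factor 0.8/0.2 = 4
Step 3: 20 μL brought to 300 μL → factor 300/20 = 15
Overall dilution factor = 8.5472 × 4 × 15 = 512.83
Final = 2.50 mg/mL / 512.83 = 0.004875 mg/mL = 4.87 × 10^3 ng/mL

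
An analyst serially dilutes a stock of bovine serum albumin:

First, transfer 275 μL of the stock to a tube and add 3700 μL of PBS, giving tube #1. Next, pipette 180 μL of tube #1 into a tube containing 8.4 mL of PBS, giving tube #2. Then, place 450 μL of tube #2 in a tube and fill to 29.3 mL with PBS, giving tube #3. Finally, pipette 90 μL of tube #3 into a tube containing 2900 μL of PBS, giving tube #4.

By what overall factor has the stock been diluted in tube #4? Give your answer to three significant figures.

1.49 × 10^6

Step 1: 275 μL + 3700 μL = 3975 μL total → factor 3975/275 = 14.455
Step 2: 180 μL + 8.4 mL = 8580 μL total → factor 8580/180 = 47.667
Step 3: 450 μL brought to 29.3 mL → factor 29300/450 = 65.111
Step 4: 90 μL + 2900 μL = 2990 μL total → factor 2990/90 = 33.222
Overall dilution factor = 14.455 × 47.667 × 65.111 × 33.222 = 1.4904 × 10^6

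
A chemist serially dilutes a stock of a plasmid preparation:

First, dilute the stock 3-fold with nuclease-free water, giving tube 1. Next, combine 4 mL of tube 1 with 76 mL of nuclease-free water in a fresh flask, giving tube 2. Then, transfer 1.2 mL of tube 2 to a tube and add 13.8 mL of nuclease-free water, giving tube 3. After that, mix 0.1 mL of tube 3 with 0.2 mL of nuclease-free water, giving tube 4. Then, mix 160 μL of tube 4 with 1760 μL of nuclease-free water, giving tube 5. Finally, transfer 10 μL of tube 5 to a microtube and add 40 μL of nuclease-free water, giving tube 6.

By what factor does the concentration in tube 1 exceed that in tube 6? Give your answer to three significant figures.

Step 1: 3-fold → factor 3
Step 2: 4 mL + 76 mL = 80 mL total → factor 80/4 = 20
Step 3: 1.2 mL + 13.8 mL = 15 mL total → factor 15/1.2 = 12.5
Step 4: 0.1 mL + 0.2 mL = 0.3 mL total → factor 0.3/0.1 = 3
Step 5: 160 μL + 1760 μL = 1920 μL total → factor 1920/160 = 12
Step 6: 10 μL + 40 μL = 50 μL total → factor 50/10 = 5
Dilution factor to tube 1 = 3; to tube 6 = 1.35 × 10^5
[tube 1]/[tube 6] = (factor to tube 6)/(factor to tube 1) = 1.35 × 10^5/3 = 4.50 × 10^4

4.50 × 10^4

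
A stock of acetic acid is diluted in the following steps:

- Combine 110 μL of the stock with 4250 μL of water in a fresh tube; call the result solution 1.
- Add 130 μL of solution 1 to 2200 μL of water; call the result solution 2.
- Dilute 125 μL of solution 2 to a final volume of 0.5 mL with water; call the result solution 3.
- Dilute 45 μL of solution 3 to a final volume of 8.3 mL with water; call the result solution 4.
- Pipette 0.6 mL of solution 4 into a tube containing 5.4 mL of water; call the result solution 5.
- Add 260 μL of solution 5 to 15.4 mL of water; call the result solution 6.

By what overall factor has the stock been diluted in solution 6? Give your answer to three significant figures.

Step 1: 110 μL + 4250 μL = 4360 μL total → factor 4360/110 = 39.636
Step 2: 130 μL + 2200 μL = 2330 μL total → factor 2330/130 = 17.923
Step 3: 125 μL brought to 0.5 mL → factor 500/125 = 4
Step 4: 45 μL brought to 8.3 mL → factor 8300/45 = 184.44
Step 5: 0.6 mL + 5.4 mL = 6 mL total → factor 6/0.6 = 10
Step 6: 260 μL + 15.4 mL = 15660 μL total → factor 15660/260 = 60.231
Overall dilution factor = 39.636 × 17.923 × 4 × 184.44 × 10 × 60.231 = 3.1568 × 10^8

3.16 × 10^8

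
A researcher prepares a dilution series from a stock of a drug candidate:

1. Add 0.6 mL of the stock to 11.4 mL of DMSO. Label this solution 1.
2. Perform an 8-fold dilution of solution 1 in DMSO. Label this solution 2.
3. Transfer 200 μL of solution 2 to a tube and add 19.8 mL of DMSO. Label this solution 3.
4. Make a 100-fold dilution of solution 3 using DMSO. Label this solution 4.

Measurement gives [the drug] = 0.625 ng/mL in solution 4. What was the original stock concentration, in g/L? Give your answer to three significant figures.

1.00 g/L

Step 1: 0.6 mL + 11.4 mL = 12 mL total → factor 12/0.6 = 20
Step 2: 8-fold → factor 8
Step 3: 200 μL + 19.8 mL = 20000 μL total → factor 20000/200 = 100
Step 4: 100-fold → factor 100
Overall dilution factor = 20 × 8 × 100 × 100 = 1.6 × 10^6
Stock = 0.625 ng/mL × 1.6 × 10^6 = 1.000 × 10^6 ng/mL = 1.00 g/L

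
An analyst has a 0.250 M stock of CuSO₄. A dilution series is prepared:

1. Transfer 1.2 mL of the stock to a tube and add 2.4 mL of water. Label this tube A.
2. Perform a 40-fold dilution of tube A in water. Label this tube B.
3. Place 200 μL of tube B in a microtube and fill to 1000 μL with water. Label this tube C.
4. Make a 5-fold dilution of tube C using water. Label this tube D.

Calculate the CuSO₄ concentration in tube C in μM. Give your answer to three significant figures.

Step 1: 1.2 mL + 2.4 mL = 3.6 mL total → factor 3.6/1.2 = 3
Step 2: 40-fold → factor 40
Step 3: 200 μL brought to 1000 μL → factor 1000/200 = 5
Dilution factor through tube C = 3 × 40 × 5 = 600
[tube C] = 0.250 M / 600 = 0.0004167 M = 417 μM

417 μM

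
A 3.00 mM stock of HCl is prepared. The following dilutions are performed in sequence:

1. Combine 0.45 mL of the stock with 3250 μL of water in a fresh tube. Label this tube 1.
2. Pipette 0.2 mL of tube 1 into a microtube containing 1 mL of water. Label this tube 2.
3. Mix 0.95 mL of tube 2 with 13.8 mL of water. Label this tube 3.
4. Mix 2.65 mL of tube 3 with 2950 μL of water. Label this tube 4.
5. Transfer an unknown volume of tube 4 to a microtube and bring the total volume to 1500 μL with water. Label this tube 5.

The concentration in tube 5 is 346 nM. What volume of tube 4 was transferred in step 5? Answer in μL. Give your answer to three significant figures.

280 μL

Step 1: 0.45 mL + 3250 μL = 3.7 mL total → factor 3.7/0.45 = 8.2222
Step 2: 0.2 mL + 1 mL = 1.2 mL total → factor 1.2/0.2 = 6
Step 3: 0.95 mL + 13.8 mL = 14.75 mL total → factor 14.75/0.95 = 15.526
Step 4: 2.65 mL + 2950 μL = 5.6 mL total → factor 5.6/2.65 = 2.1132
Step 5: v brought to 1500 μL → factor = 1500 μL/v
Product of known-step factors = 1618.6
Overall factor = 3.00 mM / (346 nM) = 8670.5
Step-5 factor = 8670.5 / 1618.6 = 5.3567
v = 1500 μL / 5.3567 = 280 μL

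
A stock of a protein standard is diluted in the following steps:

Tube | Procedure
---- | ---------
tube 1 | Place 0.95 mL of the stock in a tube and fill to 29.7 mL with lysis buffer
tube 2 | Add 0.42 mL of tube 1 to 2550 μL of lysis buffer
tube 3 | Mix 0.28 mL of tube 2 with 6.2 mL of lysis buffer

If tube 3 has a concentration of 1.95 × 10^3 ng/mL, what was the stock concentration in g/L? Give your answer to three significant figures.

9.98 g/L

Step 1: 0.95 mL brought to 29.7 mL → factor 29.7/0.95 = 31.263
Step 2: 0.42 mL + 2550 μL = 2.97 mL total → factor 2.97/0.42 = 7.0714
Step 3: 0.28 mL + 6.2 mL = 6.48 mL total → factor 6.48/0.28 = 23.143
Overall dilution factor = 31.263 × 7.0714 × 23.143 = 5116.3
Stock = 1.95 × 10^3 ng/mL × 5116.3 = 9.977 × 10^6 ng/mL = 9.98 g/L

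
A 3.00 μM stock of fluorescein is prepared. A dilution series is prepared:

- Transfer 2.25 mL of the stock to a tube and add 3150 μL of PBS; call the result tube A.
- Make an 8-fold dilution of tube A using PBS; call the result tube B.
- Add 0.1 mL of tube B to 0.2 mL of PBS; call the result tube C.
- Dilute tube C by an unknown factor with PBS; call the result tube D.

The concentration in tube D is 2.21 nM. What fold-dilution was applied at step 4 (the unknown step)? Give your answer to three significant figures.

Step 1: 2.25 mL + 3150 μL = 5.4 mL total → factor 5.4/2.25 = 2.4
Step 2: 8-fold → factor 8
Step 3: 0.1 mL + 0.2 mL = 0.3 mL total → factor 0.3/0.1 = 3
Step 4: unknown factor x
Product of known-step factors = 57.6
Overall factor = 3.00 μM / (2.21 nM) = 1357.5
x = 1357.5 / 57.6 = 23.6

23.6-fold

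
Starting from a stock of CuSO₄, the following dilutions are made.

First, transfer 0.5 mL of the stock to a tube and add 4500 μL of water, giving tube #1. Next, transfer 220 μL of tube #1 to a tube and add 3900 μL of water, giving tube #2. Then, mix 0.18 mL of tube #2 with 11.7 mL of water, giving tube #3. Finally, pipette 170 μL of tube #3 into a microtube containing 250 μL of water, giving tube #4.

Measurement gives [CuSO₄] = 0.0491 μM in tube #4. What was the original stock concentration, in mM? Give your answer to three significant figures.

Step 1: 0.5 mL + 4500 μL = 5 mL total → factor 5/0.5 = 10
Step 2: 220 μL + 3900 μL = 4120 μL total → factor 4120/220 = 18.727
Step 3: 0.18 mL + 11.7 mL = 11.88 mL total → factor 11.88/0.18 = 66
Step 4: 170 μL + 250 μL = 420 μL total → factor 420/170 = 2.4706
Overall dilution factor = 10 × 18.727 × 66 × 2.4706 = 30536
Stock = 0.0491 μM × 30536 = 1499 μM = 1.50 mM

1.50 mM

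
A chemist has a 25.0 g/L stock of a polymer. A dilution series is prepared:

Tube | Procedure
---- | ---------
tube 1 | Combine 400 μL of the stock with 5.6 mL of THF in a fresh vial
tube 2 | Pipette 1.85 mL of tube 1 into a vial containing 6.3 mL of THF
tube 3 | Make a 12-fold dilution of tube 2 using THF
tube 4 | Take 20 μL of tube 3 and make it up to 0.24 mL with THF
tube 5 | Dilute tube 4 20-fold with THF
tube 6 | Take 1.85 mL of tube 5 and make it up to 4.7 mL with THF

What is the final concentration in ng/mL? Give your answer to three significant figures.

Step 1: 400 μL + 5.6 mL = 6000 μL total → factor 6000/400 = 15
Step 2: 1.85 mL + 6.3 mL = 8.15 mL total → factor 8.15/1.85 = 4.4054
Step 3: 12-fold → factor 12
Step 4: 20 μL brought to 0.24 mL → factor 240/20 = 12
Step 5: 20-fold → factor 20
Step 6: 1.85 mL brought to 4.7 mL → factor 4.7/1.85 = 2.5405
Overall dilution factor = 15 × 4.4054 × 12 × 12 × 20 × 2.5405 = 4.835 × 10^5
Final = 25.0 g/L / 4.835 × 10^5 = 5.171 × 10^-5 g/L = 51.7 ng/mL

51.7 ng/mL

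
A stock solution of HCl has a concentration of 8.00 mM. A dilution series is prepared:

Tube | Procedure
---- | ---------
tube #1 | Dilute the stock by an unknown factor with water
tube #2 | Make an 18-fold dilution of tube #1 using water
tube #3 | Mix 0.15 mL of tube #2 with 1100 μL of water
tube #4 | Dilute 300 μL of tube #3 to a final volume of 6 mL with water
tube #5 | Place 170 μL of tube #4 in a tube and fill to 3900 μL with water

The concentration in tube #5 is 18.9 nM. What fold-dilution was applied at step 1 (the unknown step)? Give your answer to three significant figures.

Step 1: unknown factor x
Step 2: 18-fold → factor 18
Step 3: 0.15 mL + 1100 μL = 1.25 mL total → factor 1.25/0.15 = 8.3333
Step 4: 300 μL brought to 6 mL → factor 6000/300 = 20
Step 5: 170 μL brought to 3900 μL → factor 3900/170 = 22.941
Product of known-step factors = 68824
Overall factor = 8.00 mM / (18.9 nM) = 4.2328 × 10^5
x = 4.2328 × 10^5 / 68824 = 6.15

6.15-fold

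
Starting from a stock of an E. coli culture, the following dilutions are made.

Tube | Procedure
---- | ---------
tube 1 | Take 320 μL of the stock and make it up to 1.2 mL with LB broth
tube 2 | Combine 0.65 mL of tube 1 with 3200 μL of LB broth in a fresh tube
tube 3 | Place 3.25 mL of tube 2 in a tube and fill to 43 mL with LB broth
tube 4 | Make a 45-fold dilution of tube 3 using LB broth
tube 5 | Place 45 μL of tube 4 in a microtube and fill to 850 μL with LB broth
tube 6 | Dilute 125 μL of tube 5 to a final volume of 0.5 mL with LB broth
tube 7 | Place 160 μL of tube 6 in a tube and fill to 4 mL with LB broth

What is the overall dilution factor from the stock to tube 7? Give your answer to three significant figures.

Step 1: 320 μL brought to 1.2 mL → factor 1200/320 = 3.75
Step 2: 0.65 mL + 3200 μL = 3.85 mL total → factor 3.85/0.65 = 5.9231
Step 3: 3.25 mL brought to 43 mL → factor 43/3.25 = 13.231
Step 4: 45-fold → factor 45
Step 5: 45 μL brought to 850 μL → factor 850/45 = 18.889
Step 6: 125 μL brought to 0.5 mL → factor 500/125 = 4
Step 7: 160 μL brought to 4 mL → factor 4000/160 = 25
Overall dilution factor = 3.75 × 5.9231 × 13.231 × 45 × 18.889 × 4 × 25 = 2.4979 × 10^7

2.50 × 10^7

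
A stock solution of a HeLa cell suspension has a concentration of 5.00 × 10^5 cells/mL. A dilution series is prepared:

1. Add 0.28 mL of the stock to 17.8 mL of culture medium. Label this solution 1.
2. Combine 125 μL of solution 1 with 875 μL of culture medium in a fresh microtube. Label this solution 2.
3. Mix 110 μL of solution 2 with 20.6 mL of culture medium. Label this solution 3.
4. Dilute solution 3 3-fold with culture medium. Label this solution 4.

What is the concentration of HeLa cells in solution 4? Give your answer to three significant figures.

Step 1: 0.28 mL + 17.8 mL = 18.08 mL total → factor 18.08/0.28 = 64.571
Step 2: 125 μL + 875 μL = 1000 μL total → factor 1000/125 = 8
Step 3: 110 μL + 20.6 mL = 20710 μL total → factor 20710/110 = 188.27
Step 4: 3-fold → factor 3
Dilution factor through solution 4 = 64.571 × 8 × 188.27 × 3 = 2.9177 × 10^5
[solution 4] = 5.00 × 10^5 cells/mL / 2.9177 × 10^5 = 1.71 cells/mL

1.71 cells/mL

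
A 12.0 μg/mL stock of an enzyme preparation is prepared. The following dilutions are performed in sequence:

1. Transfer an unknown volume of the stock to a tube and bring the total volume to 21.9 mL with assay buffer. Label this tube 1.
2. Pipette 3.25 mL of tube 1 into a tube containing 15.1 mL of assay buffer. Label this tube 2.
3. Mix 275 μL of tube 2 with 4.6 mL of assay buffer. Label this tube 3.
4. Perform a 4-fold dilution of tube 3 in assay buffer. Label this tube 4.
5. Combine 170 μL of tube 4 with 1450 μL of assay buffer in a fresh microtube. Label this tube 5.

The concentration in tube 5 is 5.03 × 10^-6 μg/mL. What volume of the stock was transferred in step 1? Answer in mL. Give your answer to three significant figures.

Step 1: v brought to 21.9 mL → factor = 21.9 mL/v
Step 2: 3.25 mL + 15.1 mL = 18.35 mL total → factor 18.35/3.25 = 5.6462
Step 3: 275 μL + 4.6 mL = 4875 μL total → factor 4875/275 = 17.727
Step 4: 4-fold → factor 4
Step 5: 170 μL + 1450 μL = 1620 μL total → factor 1620/170 = 9.5294
Product of known-step factors = 3815.2
Overall factor = 12.0 μg/mL / (5.03 × 10^-6 μg/mL) = 2.3857 × 10^6
Step-1 factor = 2.3857 × 10^6 / 3815.2 = 625.31
v = 21.9 mL / 625.31 = 0.0350 mL

0.0350 mL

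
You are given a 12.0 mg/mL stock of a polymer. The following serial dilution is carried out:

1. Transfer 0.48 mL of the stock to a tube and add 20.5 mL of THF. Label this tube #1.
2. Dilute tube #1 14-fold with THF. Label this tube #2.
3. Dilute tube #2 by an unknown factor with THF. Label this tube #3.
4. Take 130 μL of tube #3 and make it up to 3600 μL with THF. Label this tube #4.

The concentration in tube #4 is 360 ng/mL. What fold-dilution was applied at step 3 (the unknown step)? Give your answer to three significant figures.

1.97-fold

Step 1: 0.48 mL + 20.5 mL = 20.98 mL total → factor 20.98/0.48 = 43.708
Step 2: 14-fold → factor 14
Step 3: unknown factor x
Step 4: 130 μL brought to 3600 μL → factor 3600/130 = 27.692
Product of known-step factors = 16945
Overall factor = 12.0 mg/mL / (360 ng/mL) = 33333
x = 33333 / 16945 = 1.97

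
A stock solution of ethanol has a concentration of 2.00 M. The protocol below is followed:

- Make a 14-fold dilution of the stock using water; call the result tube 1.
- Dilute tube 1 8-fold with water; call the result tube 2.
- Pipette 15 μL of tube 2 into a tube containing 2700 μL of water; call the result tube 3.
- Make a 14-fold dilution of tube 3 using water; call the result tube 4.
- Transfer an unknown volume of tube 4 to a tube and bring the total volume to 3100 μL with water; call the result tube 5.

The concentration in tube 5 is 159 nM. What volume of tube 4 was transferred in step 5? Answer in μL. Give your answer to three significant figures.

69.9 μL

Step 1: 14-fold → factor 14
Step 2: 8-fold → factor 8
Step 3: 15 μL + 2700 μL = 2715 μL total → factor 2715/15 = 181
Step 4: 14-fold → factor 14
Step 5: v brought to 3100 μL → factor = 3100 μL/v
Product of known-step factors = 2.8381 × 10^5
Overall factor = 2.00 M / (159 nM) = 1.2579 × 10^7
Step-5 factor = 1.2579 × 10^7 / 2.8381 × 10^5 = 44.321
v = 3100 μL / 44.321 = 69.9 μL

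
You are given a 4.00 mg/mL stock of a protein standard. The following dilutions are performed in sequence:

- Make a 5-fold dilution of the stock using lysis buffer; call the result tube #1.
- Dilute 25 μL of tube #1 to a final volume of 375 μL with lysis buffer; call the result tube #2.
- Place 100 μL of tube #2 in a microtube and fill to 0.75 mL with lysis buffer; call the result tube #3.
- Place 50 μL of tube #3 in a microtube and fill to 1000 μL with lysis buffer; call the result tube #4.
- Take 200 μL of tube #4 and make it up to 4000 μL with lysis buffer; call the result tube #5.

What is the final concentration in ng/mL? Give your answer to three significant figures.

17.8 ng/mL

Step 1: 5-fold → factor 5
Step 2: 25 μL brought to 375 μL → factor 375/25 = 15
Step 3: 100 μL brought to 0.75 mL → factor 750/100 = 7.5
Step 4: 50 μL brought to 1000 μL → factor 1000/50 = 20
Step 5: 200 μL brought to 4000 μL → factor 4000/200 = 20
Overall dilution factor = 5 × 15 × 7.5 × 20 × 20 = 2.25 × 10^5
Final = 4.00 mg/mL / 2.25 × 10^5 = 1.778 × 10^-5 mg/mL = 17.8 ng/mL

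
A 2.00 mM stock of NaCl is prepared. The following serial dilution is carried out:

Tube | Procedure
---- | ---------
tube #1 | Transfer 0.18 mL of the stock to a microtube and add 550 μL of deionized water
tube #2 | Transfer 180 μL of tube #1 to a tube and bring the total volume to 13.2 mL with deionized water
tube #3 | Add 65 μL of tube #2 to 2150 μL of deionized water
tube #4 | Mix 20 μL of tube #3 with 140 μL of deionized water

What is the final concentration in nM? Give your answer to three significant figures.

Step 1: 0.18 mL + 550 μL = 0.73 mL total → factor 0.73/0.18 = 4.0556
Step 2: 180 μL brought to 13.2 mL → factor 13200/180 = 73.333
Step 3: 65 μL + 2150 μL = 2215 μL total → factor 2215/65 = 34.077
Step 4: 20 μL + 140 μL = 160 μL total → factor 160/20 = 8
Overall dilution factor = 4.0556 × 73.333 × 34.077 × 8 = 81078
Final = 2.00 mM / 81078 = 2.467 × 10^-5 mM = 24.7 nM

24.7 nM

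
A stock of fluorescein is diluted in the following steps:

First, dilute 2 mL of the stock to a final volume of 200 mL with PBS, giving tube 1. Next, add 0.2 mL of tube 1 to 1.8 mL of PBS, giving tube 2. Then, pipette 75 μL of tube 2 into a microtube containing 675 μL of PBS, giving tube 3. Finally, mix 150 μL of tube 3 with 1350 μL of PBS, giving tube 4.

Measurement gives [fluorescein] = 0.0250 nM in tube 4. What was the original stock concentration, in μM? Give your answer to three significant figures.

2.50 μM

Step 1: 2 mL brought to 200 mL → factor 200/2 = 100
Step 2: 0.2 mL + 1.8 mL = 2 mL total → factor 2/0.2 = 10
Step 3: 75 μL + 675 μL = 750 μL total → factor 750/75 = 10
Step 4: 150 μL + 1350 μL = 1500 μL total → factor 1500/150 = 10
Overall dilution factor = 100 × 10 × 10 × 10 = 1 × 10^5
Stock = 0.0250 nM × 1 × 10^5 = 2500 nM = 2.50 μM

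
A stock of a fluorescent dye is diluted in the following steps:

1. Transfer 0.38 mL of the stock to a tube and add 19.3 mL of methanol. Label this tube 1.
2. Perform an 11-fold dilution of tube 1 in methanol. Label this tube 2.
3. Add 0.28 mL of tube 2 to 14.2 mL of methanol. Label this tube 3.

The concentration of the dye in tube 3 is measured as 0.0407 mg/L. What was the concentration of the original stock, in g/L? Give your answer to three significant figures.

Step 1: 0.38 mL + 19.3 mL = 19.68 mL total → factor 19.68/0.38 = 51.789
Step 2: 11-fold → factor 11
Step 3: 0.28 mL + 14.2 mL = 14.48 mL total → factor 14.48/0.28 = 51.714
Overall dilution factor = 51.789 × 11 × 51.714 = 29461
Stock = 0.0407 mg/L × 29461 = 1199 mg/L = 1.20 g/L

1.20 g/L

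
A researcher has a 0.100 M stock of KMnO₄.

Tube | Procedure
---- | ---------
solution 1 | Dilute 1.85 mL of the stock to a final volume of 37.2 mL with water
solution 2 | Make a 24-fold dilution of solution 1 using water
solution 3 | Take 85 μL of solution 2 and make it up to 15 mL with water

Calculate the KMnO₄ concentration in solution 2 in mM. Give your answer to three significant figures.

0.207 mM

Step 1: 1.85 mL brought to 37.2 mL → factor 37.2/1.85 = 20.108
Step 2: 24-fold → factor 24
Dilution factor through solution 2 = 20.108 × 24 = 482.59
[solution 2] = 0.100 M / 482.59 = 0.0002072 M = 0.207 mM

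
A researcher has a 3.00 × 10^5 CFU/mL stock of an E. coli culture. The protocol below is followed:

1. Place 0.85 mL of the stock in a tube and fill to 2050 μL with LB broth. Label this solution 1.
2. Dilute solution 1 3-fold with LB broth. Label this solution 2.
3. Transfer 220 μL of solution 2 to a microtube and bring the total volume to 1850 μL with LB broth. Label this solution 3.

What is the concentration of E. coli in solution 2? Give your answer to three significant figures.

Step 1: 0.85 mL brought to 2050 μL → factor 2.05/0.85 = 2.4118
Step 2: 3-fold → factor 3
Dilution factor through solution 2 = 2.4118 × 3 = 7.2353
[solution 2] = 3.00 × 10^5 CFU/mL / 7.2353 = 4.15 × 10^4 CFU/mL

4.15 × 10^4 CFU/mL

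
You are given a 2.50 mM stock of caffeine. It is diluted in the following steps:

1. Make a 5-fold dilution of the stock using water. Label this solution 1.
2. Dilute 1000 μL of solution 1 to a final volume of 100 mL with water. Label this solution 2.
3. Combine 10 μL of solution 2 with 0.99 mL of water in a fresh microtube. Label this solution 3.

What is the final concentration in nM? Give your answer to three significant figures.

50.0 nM

Step 1: 5-fold → factor 5
Step 2: 1000 μL brought to 100 mL → factor 1 × 10^5/1000 = 100
Step 3: 10 μL + 0.99 mL = 1000 μL total → factor 1000/10 = 100
Overall dilution factor = 5 × 100 × 100 = 50000
Final = 2.50 mM / 50000 = 5.000 × 10^-5 mM = 50.0 nM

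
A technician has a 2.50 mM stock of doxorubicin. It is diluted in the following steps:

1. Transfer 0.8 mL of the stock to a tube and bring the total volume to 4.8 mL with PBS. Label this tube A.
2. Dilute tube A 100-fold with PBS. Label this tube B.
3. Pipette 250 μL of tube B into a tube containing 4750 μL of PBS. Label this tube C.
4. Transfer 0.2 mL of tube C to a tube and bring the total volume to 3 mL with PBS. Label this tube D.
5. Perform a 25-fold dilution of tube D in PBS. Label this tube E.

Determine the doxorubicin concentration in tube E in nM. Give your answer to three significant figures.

Step 1: 0.8 mL brought to 4.8 mL → factor 4.8/0.8 = 6
Step 2: 100-fold → factor 100
Step 3: 250 μL + 4750 μL = 5000 μL total → factor 5000/250 = 20
Step 4: 0.2 mL brought to 3 mL → factor 3/0.2 = 15
Step 5: 25-fold → factor 25
Overall dilution factor = 6 × 100 × 20 × 15 × 25 = 4.5 × 10^6
Final = 2.50 mM / 4.5 × 10^6 = 5.556 × 10^-7 mM = 0.556 nM

0.556 nM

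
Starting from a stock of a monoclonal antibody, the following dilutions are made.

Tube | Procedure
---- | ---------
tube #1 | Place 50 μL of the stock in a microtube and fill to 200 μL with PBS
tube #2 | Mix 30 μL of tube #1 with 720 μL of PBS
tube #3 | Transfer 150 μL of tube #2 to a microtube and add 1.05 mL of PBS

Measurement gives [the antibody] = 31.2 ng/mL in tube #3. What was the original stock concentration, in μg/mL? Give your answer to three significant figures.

25.0 μg/mL

Step 1: 50 μL brought to 200 μL → factor 200/50 = 4
Step 2: 30 μL + 720 μL = 750 μL total → factor 750/30 = 25
Step 3: 150 μL + 1.05 mL = 1200 μL total → factor 1200/150 = 8
Overall dilution factor = 4 × 25 × 8 = 800
Stock = 31.2 ng/mL × 800 = 2.496 × 10^4 ng/mL = 25.0 μg/mL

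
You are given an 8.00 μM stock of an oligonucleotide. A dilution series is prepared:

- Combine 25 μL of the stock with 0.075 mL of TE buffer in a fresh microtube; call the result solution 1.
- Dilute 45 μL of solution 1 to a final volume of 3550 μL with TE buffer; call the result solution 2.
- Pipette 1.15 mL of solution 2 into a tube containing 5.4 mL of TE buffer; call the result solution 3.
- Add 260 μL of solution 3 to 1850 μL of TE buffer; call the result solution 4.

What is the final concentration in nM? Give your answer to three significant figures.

0.548 nM

Step 1: 25 μL + 0.075 mL = 100 μL total → factor 100/25 = 4
Step 2: 45 μL brought to 3550 μL → factor 3550/45 = 78.889
Step 3: 1.15 mL + 5.4 mL = 6.55 mL total → factor 6.55/1.15 = 5.6957
Step 4: 260 μL + 1850 μL = 2110 μL total → factor 2110/260 = 8.1154
Overall dilution factor = 4 × 78.889 × 5.6957 × 8.1154 = 14586
Final = 8.00 μM / 14586 = 0.0005485 μM = 0.548 nM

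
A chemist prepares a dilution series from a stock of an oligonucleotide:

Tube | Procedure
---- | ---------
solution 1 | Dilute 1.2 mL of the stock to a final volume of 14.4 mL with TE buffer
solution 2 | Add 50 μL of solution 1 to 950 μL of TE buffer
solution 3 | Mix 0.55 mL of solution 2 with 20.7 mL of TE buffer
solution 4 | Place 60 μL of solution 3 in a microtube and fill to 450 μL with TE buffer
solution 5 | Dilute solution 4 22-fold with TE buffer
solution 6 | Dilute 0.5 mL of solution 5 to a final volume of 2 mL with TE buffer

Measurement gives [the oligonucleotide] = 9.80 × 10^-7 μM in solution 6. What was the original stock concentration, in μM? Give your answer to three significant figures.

6.00 μM

Step 1: 1.2 mL brought to 14.4 mL → factor 14.4/1.2 = 12
Step 2: 50 μL + 950 μL = 1000 μL total → factor 1000/50 = 20
Step 3: 0.55 mL + 20.7 mL = 21.25 mL total → factor 21.25/0.55 = 38.636
Step 4: 60 μL brought to 450 μL → factor 450/60 = 7.5
Step 5: 22-fold → factor 22
Step 6: 0.5 mL brought to 2 mL → factor 2/0.5 = 4
Overall dilution factor = 12 × 20 × 38.636 × 7.5 × 22 × 4 = 6.12 × 10^6
Stock = 9.80 × 10^-7 μM × 6.12 × 10^6 = 6.00 μM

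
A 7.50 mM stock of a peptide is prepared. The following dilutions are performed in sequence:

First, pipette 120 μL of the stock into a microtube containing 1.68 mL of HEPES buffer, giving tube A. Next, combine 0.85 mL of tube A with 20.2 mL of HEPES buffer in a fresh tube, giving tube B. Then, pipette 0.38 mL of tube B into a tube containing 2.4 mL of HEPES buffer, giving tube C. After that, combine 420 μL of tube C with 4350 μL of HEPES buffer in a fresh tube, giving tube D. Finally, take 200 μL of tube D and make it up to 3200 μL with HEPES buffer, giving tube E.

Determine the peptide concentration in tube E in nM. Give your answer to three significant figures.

Step 1: 120 μL + 1.68 mL = 1800 μL total → factor 1800/120 = 15
Step 2: 0.85 mL + 20.2 mL = 21.05 mL total → factor 21.05/0.85 = 24.765
Step 3: 0.38 mL + 2.4 mL = 2.78 mL total → factor 2.78/0.38 = 7.3158
Step 4: 420 μL + 4350 μL = 4770 μL total → factor 4770/420 = 11.357
Step 5: 200 μL brought to 3200 μL → factor 3200/200 = 16
Overall dilution factor = 15 × 24.765 × 7.3158 × 11.357 × 16 = 4.9383 × 10^5
Final = 7.50 mM / 4.9383 × 10^5 = 1.519 × 10^-5 mM = 15.2 nM

15.2 nM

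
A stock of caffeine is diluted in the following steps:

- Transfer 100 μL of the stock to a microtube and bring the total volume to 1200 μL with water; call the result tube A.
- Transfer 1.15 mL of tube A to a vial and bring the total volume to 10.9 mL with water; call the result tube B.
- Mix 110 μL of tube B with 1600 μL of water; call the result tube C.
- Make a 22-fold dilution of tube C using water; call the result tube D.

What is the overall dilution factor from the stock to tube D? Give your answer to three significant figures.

Step 1: 100 μL brought to 1200 μL → factor 1200/100 = 12
Step 2: 1.15 mL brought to 10.9 mL → factor 10.9/1.15 = 9.4783
Step 3: 110 μL + 1600 μL = 1710 μL total → factor 1710/110 = 15.545
Step 4: 22-fold → factor 22
Overall dilution factor = 12 × 9.4783 × 15.545 × 22 = 38899

3.89 × 10^4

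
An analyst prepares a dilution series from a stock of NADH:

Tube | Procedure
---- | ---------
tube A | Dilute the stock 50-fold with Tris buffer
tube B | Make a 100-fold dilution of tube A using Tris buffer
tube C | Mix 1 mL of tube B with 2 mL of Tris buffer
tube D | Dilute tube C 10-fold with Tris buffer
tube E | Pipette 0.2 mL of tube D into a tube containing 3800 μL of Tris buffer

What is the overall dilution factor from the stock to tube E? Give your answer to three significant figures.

Step 1: 50-fold → factor 50
Step 2: 100-fold → factor 100
Step 3: 1 mL + 2 mL = 3 mL total → factor 3/1 = 3
Step 4: 10-fold → factor 10
Step 5: 0.2 mL + 3800 μL = 4 mL total → factor 4/0.2 = 20
Overall dilution factor = 50 × 100 × 3 × 10 × 20 = 3 × 10^6

3.00 × 10^6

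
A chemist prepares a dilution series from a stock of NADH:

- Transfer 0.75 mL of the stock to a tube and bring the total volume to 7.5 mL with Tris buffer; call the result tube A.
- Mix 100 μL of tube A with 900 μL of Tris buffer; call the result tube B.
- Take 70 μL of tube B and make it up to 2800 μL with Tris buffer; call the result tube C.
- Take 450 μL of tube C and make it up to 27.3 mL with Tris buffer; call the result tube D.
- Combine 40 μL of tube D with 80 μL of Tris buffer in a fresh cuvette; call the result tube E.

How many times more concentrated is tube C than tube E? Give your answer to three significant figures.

182

Step 1: 0.75 mL brought to 7.5 mL → factor 7.5/0.75 = 10
Step 2: 100 μL + 900 μL = 1000 μL total → factor 1000/100 = 10
Step 3: 70 μL brought to 2800 μL → factor 2800/70 = 40
Step 4: 450 μL brought to 27.3 mL → factor 27300/450 = 60.667
Step 5: 40 μL + 80 μL = 120 μL total → factor 120/40 = 3
Dilution factor to tube C = 4000; to tube E = 7.28 × 10^5
[tube C]/[tube E] = (factor to tube E)/(factor to tube C) = 7.28 × 10^5/4000 = 182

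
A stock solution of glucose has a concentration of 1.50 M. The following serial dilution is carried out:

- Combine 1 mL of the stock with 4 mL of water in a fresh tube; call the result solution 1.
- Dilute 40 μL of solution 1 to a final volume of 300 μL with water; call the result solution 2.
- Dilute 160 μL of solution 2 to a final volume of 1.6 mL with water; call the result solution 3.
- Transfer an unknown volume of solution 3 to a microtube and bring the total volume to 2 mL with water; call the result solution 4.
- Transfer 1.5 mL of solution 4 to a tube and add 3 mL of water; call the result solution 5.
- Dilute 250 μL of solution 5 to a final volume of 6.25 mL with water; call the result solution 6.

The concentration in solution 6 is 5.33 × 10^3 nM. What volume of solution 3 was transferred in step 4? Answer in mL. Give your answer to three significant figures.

Step 1: 1 mL + 4 mL = 5 mL total → factor 5/1 = 5
Step 2: 40 μL brought to 300 μL → factor 300/40 = 7.5
Step 3: 160 μL brought to 1.6 mL → factor 1600/160 = 10
Step 4: v brought to 2 mL → factor = 2 mL/v
Step 5: 1.5 mL + 3 mL = 4.5 mL total → factor 4.5/1.5 = 3
Step 6: 250 μL brought to 6.25 mL → factor 6250/250 = 25
Product of known-step factors = 28125
Overall factor = 1.50 M / (5.33 × 10^3 nM) = 2.8143 × 10^5
Step-4 factor = 2.8143 × 10^5 / 28125 = 10.006
v = 2 mL / 10.006 = 0.200 mL

0.200 mL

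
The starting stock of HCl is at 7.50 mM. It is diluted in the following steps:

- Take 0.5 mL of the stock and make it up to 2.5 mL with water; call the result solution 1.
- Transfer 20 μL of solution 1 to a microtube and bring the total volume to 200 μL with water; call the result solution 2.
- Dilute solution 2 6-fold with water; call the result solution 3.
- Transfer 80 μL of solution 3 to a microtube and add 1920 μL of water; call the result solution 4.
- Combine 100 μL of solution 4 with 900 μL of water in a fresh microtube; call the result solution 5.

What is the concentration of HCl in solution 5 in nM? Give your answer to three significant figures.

Step 1: 0.5 mL brought to 2.5 mL → factor 2.5/0.5 = 5
Step 2: 20 μL brought to 200 μL → factor 200/20 = 10
Step 3: 6-fold → factor 6
Step 4: 80 μL + 1920 μL = 2000 μL total → factor 2000/80 = 25
Step 5: 100 μL + 900 μL = 1000 μL total → factor 1000/100 = 10
Overall dilution factor = 5 × 10 × 6 × 25 × 10 = 75000
Final = 7.50 mM / 75000 = 0.0001000 mM = 100 nM

100 nM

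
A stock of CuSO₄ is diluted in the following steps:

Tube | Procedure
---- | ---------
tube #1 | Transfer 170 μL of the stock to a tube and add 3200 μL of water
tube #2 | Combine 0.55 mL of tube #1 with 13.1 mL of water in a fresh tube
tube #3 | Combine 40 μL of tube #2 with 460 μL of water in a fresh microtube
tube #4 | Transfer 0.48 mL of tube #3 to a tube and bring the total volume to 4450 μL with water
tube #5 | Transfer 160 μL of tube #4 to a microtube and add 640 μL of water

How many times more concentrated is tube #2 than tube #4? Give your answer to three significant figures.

Step 1: 170 μL + 3200 μL = 3370 μL total → factor 3370/170 = 19.824
Step 2: 0.55 mL + 13.1 mL = 13.65 mL total → factor 13.65/0.55 = 24.818
Step 3: 40 μL + 460 μL = 500 μL total → factor 500/40 = 12.5
Step 4: 0.48 mL brought to 4450 μL → factor 4.45/0.48 = 9.2708
Dilution factor to tube #2 = 491.98; to tube #4 = 57014
[tube #2]/[tube #4] = (factor to tube #4)/(factor to tube #2) = 57014/491.98 = 116

116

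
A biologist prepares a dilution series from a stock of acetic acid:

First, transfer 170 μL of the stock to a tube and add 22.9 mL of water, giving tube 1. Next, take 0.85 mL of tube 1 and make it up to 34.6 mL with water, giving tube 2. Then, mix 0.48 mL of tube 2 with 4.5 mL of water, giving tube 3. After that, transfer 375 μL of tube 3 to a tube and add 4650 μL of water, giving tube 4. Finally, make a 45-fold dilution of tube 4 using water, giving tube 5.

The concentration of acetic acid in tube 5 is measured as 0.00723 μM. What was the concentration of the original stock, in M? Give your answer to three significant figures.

Step 1: 170 μL + 22.9 mL = 23070 μL total → factor 23070/170 = 135.71
Step 2: 0.85 mL brought to 34.6 mL → factor 34.6/0.85 = 40.706
Step 3: 0.48 mL + 4.5 mL = 4.98 mL total → factor 4.98/0.48 = 10.375
Step 4: 375 μL + 4650 μL = 5025 μL total → factor 5025/375 = 13.4
Step 5: 45-fold → factor 45
Overall dilution factor = 135.71 × 40.706 × 10.375 × 13.4 × 45 = 3.4559 × 10^7
Stock = 0.00723 μM × 3.4559 × 10^7 = 2.499 × 10^5 μM = 0.250 M

0.250 M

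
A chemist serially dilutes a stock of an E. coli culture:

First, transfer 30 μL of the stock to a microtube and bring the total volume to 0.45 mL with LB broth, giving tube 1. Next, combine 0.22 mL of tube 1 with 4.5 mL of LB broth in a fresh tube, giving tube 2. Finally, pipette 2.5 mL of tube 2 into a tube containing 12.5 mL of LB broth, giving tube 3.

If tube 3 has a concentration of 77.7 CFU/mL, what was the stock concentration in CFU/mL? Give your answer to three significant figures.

1.50 × 10^5 CFU/mL

Step 1: 30 μL brought to 0.45 mL → factor 450/30 = 15
Step 2: 0.22 mL + 4.5 mL = 4.72 mL total → factor 4.72/0.22 = 21.455
Step 3: 2.5 mL + 12.5 mL = 15 mL total → factor 15/2.5 = 6
Overall dilution factor = 15 × 21.455 × 6 = 1930.9
Stock = 77.7 CFU/mL × 1930.9 = 1.50 × 10^5 CFU/mL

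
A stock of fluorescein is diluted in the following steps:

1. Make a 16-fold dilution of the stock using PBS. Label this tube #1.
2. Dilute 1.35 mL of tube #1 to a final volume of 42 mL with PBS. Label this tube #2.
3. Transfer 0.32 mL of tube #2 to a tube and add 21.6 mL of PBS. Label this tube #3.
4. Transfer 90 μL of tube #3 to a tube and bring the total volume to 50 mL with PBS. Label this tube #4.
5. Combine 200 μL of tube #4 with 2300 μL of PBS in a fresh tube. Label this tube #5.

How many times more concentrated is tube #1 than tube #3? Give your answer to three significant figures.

Step 1: 16-fold → factor 16
Step 2: 1.35 mL brought to 42 mL → factor 42/1.35 = 31.111
Step 3: 0.32 mL + 21.6 mL = 21.92 mL total → factor 21.92/0.32 = 68.5
Dilution factor to tube #1 = 16; to tube #3 = 34098
[tube #1]/[tube #3] = (factor to tube #3)/(factor to tube #1) = 34098/16 = 2.13 × 10^3

2.13 × 10^3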